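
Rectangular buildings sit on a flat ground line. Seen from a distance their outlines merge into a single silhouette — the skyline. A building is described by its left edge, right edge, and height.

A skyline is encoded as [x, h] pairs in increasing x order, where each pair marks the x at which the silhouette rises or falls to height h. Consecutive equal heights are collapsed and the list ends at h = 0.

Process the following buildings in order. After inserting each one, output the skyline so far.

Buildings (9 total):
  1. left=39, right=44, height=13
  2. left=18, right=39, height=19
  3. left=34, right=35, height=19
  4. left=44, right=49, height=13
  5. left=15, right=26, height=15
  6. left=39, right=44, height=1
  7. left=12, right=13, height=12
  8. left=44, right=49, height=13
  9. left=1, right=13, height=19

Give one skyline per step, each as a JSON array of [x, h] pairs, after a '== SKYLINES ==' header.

== SKYLINES ==
[[39,13],[44,0]]
[[18,19],[39,13],[44,0]]
[[18,19],[39,13],[44,0]]
[[18,19],[39,13],[49,0]]
[[15,15],[18,19],[39,13],[49,0]]
[[15,15],[18,19],[39,13],[49,0]]
[[12,12],[13,0],[15,15],[18,19],[39,13],[49,0]]
[[12,12],[13,0],[15,15],[18,19],[39,13],[49,0]]
[[1,19],[13,0],[15,15],[18,19],[39,13],[49,0]]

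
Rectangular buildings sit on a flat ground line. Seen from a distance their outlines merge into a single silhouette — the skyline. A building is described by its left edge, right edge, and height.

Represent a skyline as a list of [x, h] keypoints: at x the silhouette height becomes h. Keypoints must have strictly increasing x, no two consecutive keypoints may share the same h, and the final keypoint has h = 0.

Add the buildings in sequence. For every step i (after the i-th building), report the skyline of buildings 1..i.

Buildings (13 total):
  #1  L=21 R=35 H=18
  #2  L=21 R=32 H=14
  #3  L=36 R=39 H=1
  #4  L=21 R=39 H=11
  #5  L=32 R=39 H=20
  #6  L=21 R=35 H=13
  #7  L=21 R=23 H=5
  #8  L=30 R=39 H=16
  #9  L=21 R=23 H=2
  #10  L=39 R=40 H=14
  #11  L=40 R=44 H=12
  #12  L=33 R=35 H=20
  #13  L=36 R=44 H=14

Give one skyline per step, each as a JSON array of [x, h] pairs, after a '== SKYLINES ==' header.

== SKYLINES ==
[[21,18],[35,0]]
[[21,18],[35,0]]
[[21,18],[35,0],[36,1],[39,0]]
[[21,18],[35,11],[39,0]]
[[21,18],[32,20],[39,0]]
[[21,18],[32,20],[39,0]]
[[21,18],[32,20],[39,0]]
[[21,18],[32,20],[39,0]]
[[21,18],[32,20],[39,0]]
[[21,18],[32,20],[39,14],[40,0]]
[[21,18],[32,20],[39,14],[40,12],[44,0]]
[[21,18],[32,20],[39,14],[40,12],[44,0]]
[[21,18],[32,20],[39,14],[44,0]]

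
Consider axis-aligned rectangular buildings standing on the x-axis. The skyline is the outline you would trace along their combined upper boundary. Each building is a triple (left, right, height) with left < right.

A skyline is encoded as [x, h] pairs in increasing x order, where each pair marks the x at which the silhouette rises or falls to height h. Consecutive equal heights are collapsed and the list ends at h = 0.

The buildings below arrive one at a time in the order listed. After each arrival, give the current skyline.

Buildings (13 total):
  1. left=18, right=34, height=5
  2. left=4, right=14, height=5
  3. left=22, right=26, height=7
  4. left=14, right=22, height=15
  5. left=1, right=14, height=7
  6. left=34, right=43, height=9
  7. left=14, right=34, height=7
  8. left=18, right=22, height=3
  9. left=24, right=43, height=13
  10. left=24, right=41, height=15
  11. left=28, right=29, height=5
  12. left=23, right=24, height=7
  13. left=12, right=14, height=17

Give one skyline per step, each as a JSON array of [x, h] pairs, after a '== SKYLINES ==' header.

== SKYLINES ==
[[18,5],[34,0]]
[[4,5],[14,0],[18,5],[34,0]]
[[4,5],[14,0],[18,5],[22,7],[26,5],[34,0]]
[[4,5],[14,15],[22,7],[26,5],[34,0]]
[[1,7],[14,15],[22,7],[26,5],[34,0]]
[[1,7],[14,15],[22,7],[26,5],[34,9],[43,0]]
[[1,7],[14,15],[22,7],[34,9],[43,0]]
[[1,7],[14,15],[22,7],[34,9],[43,0]]
[[1,7],[14,15],[22,7],[24,13],[43,0]]
[[1,7],[14,15],[22,7],[24,15],[41,13],[43,0]]
[[1,7],[14,15],[22,7],[24,15],[41,13],[43,0]]
[[1,7],[14,15],[22,7],[24,15],[41,13],[43,0]]
[[1,7],[12,17],[14,15],[22,7],[24,15],[41,13],[43,0]]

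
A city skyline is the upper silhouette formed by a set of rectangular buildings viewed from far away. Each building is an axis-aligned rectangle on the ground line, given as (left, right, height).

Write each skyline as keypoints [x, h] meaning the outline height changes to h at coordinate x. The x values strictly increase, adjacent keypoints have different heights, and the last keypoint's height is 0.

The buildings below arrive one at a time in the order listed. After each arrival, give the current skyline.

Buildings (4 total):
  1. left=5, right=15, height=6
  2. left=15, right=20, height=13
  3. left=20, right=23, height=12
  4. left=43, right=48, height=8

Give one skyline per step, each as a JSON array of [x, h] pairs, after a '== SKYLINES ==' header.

== SKYLINES ==
[[5,6],[15,0]]
[[5,6],[15,13],[20,0]]
[[5,6],[15,13],[20,12],[23,0]]
[[5,6],[15,13],[20,12],[23,0],[43,8],[48,0]]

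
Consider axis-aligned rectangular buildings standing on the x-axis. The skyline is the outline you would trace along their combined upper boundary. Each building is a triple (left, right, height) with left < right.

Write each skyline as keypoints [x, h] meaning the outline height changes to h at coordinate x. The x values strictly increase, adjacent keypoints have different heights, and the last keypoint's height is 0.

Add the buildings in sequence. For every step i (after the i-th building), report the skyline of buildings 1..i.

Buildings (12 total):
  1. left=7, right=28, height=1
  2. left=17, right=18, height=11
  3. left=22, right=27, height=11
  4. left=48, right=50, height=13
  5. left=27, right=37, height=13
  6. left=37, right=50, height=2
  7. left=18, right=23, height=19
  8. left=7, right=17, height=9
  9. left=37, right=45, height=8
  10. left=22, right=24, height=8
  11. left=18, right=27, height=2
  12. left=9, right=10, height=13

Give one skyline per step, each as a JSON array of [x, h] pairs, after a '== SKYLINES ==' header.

== SKYLINES ==
[[7,1],[28,0]]
[[7,1],[17,11],[18,1],[28,0]]
[[7,1],[17,11],[18,1],[22,11],[27,1],[28,0]]
[[7,1],[17,11],[18,1],[22,11],[27,1],[28,0],[48,13],[50,0]]
[[7,1],[17,11],[18,1],[22,11],[27,13],[37,0],[48,13],[50,0]]
[[7,1],[17,11],[18,1],[22,11],[27,13],[37,2],[48,13],[50,0]]
[[7,1],[17,11],[18,19],[23,11],[27,13],[37,2],[48,13],[50,0]]
[[7,9],[17,11],[18,19],[23,11],[27,13],[37,2],[48,13],[50,0]]
[[7,9],[17,11],[18,19],[23,11],[27,13],[37,8],[45,2],[48,13],[50,0]]
[[7,9],[17,11],[18,19],[23,11],[27,13],[37,8],[45,2],[48,13],[50,0]]
[[7,9],[17,11],[18,19],[23,11],[27,13],[37,8],[45,2],[48,13],[50,0]]
[[7,9],[9,13],[10,9],[17,11],[18,19],[23,11],[27,13],[37,8],[45,2],[48,13],[50,0]]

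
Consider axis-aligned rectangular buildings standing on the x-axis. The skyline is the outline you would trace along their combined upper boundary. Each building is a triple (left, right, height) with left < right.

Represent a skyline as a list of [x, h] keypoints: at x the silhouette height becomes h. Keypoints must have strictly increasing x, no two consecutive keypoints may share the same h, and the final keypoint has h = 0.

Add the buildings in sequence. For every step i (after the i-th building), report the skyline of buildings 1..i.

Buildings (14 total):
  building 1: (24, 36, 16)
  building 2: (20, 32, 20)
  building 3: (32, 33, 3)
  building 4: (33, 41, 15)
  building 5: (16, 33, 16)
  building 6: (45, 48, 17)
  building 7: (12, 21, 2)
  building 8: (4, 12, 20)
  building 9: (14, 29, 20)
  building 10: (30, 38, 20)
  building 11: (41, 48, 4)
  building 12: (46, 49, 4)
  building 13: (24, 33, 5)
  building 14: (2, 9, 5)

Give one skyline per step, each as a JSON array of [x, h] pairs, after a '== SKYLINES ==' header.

== SKYLINES ==
[[24,16],[36,0]]
[[20,20],[32,16],[36,0]]
[[20,20],[32,16],[36,0]]
[[20,20],[32,16],[36,15],[41,0]]
[[16,16],[20,20],[32,16],[36,15],[41,0]]
[[16,16],[20,20],[32,16],[36,15],[41,0],[45,17],[48,0]]
[[12,2],[16,16],[20,20],[32,16],[36,15],[41,0],[45,17],[48,0]]
[[4,20],[12,2],[16,16],[20,20],[32,16],[36,15],[41,0],[45,17],[48,0]]
[[4,20],[12,2],[14,20],[32,16],[36,15],[41,0],[45,17],[48,0]]
[[4,20],[12,2],[14,20],[38,15],[41,0],[45,17],[48,0]]
[[4,20],[12,2],[14,20],[38,15],[41,4],[45,17],[48,0]]
[[4,20],[12,2],[14,20],[38,15],[41,4],[45,17],[48,4],[49,0]]
[[4,20],[12,2],[14,20],[38,15],[41,4],[45,17],[48,4],[49,0]]
[[2,5],[4,20],[12,2],[14,20],[38,15],[41,4],[45,17],[48,4],[49,0]]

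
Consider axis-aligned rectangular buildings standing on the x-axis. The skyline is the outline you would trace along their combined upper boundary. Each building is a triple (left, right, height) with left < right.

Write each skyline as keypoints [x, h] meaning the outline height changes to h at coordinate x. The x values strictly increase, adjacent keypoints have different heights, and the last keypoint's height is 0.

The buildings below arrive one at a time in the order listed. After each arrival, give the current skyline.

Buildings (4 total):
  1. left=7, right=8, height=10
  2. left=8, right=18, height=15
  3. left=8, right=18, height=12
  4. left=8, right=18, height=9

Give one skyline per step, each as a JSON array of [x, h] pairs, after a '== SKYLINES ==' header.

== SKYLINES ==
[[7,10],[8,0]]
[[7,10],[8,15],[18,0]]
[[7,10],[8,15],[18,0]]
[[7,10],[8,15],[18,0]]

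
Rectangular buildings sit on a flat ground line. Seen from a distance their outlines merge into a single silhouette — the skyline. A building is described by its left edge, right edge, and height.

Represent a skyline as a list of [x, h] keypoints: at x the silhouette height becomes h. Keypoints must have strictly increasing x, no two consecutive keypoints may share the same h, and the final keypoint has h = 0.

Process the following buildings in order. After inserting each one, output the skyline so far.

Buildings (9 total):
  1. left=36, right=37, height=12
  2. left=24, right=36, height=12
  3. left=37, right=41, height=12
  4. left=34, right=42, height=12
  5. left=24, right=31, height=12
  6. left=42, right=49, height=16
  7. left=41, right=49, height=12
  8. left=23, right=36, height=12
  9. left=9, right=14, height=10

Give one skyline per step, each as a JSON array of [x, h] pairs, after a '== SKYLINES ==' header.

== SKYLINES ==
[[36,12],[37,0]]
[[24,12],[37,0]]
[[24,12],[41,0]]
[[24,12],[42,0]]
[[24,12],[42,0]]
[[24,12],[42,16],[49,0]]
[[24,12],[42,16],[49,0]]
[[23,12],[42,16],[49,0]]
[[9,10],[14,0],[23,12],[42,16],[49,0]]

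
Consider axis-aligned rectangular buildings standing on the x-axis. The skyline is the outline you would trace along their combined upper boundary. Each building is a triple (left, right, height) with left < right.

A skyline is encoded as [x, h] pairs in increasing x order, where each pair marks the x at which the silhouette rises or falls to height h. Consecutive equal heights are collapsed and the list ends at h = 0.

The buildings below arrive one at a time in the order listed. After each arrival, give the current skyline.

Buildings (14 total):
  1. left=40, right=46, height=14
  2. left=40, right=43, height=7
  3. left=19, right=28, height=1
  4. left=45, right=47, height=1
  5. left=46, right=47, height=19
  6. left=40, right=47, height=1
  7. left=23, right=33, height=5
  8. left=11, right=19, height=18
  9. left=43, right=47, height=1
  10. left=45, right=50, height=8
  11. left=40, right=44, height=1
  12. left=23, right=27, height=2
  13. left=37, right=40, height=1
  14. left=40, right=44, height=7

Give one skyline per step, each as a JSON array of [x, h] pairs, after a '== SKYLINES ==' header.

== SKYLINES ==
[[40,14],[46,0]]
[[40,14],[46,0]]
[[19,1],[28,0],[40,14],[46,0]]
[[19,1],[28,0],[40,14],[46,1],[47,0]]
[[19,1],[28,0],[40,14],[46,19],[47,0]]
[[19,1],[28,0],[40,14],[46,19],[47,0]]
[[19,1],[23,5],[33,0],[40,14],[46,19],[47,0]]
[[11,18],[19,1],[23,5],[33,0],[40,14],[46,19],[47,0]]
[[11,18],[19,1],[23,5],[33,0],[40,14],[46,19],[47,0]]
[[11,18],[19,1],[23,5],[33,0],[40,14],[46,19],[47,8],[50,0]]
[[11,18],[19,1],[23,5],[33,0],[40,14],[46,19],[47,8],[50,0]]
[[11,18],[19,1],[23,5],[33,0],[40,14],[46,19],[47,8],[50,0]]
[[11,18],[19,1],[23,5],[33,0],[37,1],[40,14],[46,19],[47,8],[50,0]]
[[11,18],[19,1],[23,5],[33,0],[37,1],[40,14],[46,19],[47,8],[50,0]]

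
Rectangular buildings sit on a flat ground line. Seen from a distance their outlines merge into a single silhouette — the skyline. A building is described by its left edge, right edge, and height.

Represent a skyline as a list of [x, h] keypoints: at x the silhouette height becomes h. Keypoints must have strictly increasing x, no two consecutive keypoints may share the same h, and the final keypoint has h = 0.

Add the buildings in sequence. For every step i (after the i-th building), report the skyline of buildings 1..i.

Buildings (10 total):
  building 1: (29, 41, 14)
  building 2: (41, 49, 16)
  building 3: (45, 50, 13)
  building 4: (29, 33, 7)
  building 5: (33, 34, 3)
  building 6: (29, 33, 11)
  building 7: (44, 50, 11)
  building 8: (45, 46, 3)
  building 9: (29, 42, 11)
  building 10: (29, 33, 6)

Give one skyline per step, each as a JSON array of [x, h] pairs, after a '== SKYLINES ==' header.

== SKYLINES ==
[[29,14],[41,0]]
[[29,14],[41,16],[49,0]]
[[29,14],[41,16],[49,13],[50,0]]
[[29,14],[41,16],[49,13],[50,0]]
[[29,14],[41,16],[49,13],[50,0]]
[[29,14],[41,16],[49,13],[50,0]]
[[29,14],[41,16],[49,13],[50,0]]
[[29,14],[41,16],[49,13],[50,0]]
[[29,14],[41,16],[49,13],[50,0]]
[[29,14],[41,16],[49,13],[50,0]]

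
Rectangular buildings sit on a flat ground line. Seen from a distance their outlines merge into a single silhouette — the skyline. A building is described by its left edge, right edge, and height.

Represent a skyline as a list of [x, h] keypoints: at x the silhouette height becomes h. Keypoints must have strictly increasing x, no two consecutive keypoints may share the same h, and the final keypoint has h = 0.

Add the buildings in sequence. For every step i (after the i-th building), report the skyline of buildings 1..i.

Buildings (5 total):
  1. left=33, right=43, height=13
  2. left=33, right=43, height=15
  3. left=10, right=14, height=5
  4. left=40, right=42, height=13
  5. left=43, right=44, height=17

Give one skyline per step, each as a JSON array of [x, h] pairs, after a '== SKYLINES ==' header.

== SKYLINES ==
[[33,13],[43,0]]
[[33,15],[43,0]]
[[10,5],[14,0],[33,15],[43,0]]
[[10,5],[14,0],[33,15],[43,0]]
[[10,5],[14,0],[33,15],[43,17],[44,0]]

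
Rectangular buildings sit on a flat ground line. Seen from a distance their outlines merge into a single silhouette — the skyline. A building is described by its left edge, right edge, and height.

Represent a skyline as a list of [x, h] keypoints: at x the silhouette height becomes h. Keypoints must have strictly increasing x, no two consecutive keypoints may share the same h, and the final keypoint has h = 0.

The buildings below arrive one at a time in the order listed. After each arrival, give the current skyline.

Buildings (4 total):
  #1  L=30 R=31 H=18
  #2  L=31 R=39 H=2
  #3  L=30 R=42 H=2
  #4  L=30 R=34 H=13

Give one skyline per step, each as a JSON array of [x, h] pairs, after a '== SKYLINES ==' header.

== SKYLINES ==
[[30,18],[31,0]]
[[30,18],[31,2],[39,0]]
[[30,18],[31,2],[42,0]]
[[30,18],[31,13],[34,2],[42,0]]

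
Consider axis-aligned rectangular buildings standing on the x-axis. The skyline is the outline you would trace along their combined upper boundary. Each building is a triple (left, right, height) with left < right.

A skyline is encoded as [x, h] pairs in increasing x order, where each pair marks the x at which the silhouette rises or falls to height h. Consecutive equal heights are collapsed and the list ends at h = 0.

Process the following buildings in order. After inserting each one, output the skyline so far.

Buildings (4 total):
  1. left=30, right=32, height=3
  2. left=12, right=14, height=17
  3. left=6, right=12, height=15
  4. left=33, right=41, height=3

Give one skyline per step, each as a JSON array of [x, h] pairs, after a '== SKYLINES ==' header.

== SKYLINES ==
[[30,3],[32,0]]
[[12,17],[14,0],[30,3],[32,0]]
[[6,15],[12,17],[14,0],[30,3],[32,0]]
[[6,15],[12,17],[14,0],[30,3],[32,0],[33,3],[41,0]]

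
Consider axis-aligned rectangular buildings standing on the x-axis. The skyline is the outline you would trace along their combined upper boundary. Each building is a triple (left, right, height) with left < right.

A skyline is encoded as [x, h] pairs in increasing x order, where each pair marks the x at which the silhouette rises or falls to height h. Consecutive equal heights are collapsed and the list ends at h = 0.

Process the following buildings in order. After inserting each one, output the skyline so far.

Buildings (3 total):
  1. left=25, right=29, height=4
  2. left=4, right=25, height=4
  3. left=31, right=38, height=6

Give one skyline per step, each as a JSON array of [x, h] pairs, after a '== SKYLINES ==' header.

== SKYLINES ==
[[25,4],[29,0]]
[[4,4],[29,0]]
[[4,4],[29,0],[31,6],[38,0]]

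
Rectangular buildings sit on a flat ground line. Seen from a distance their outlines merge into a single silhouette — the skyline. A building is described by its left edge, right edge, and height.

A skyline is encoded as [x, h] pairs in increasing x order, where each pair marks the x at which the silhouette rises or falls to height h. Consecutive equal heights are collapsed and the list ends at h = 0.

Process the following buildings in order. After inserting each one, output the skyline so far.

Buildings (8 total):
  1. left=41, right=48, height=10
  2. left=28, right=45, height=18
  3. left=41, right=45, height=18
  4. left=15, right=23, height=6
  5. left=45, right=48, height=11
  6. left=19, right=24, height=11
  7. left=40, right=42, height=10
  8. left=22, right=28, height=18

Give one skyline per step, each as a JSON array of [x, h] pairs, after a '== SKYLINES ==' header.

== SKYLINES ==
[[41,10],[48,0]]
[[28,18],[45,10],[48,0]]
[[28,18],[45,10],[48,0]]
[[15,6],[23,0],[28,18],[45,10],[48,0]]
[[15,6],[23,0],[28,18],[45,11],[48,0]]
[[15,6],[19,11],[24,0],[28,18],[45,11],[48,0]]
[[15,6],[19,11],[24,0],[28,18],[45,11],[48,0]]
[[15,6],[19,11],[22,18],[45,11],[48,0]]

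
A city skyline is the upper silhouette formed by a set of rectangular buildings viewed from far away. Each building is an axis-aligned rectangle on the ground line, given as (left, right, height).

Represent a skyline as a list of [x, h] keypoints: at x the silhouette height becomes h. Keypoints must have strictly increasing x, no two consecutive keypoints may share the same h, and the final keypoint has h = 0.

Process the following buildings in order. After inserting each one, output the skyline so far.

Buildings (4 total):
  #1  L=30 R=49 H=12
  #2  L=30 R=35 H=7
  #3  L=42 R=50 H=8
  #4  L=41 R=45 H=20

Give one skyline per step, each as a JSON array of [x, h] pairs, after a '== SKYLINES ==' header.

== SKYLINES ==
[[30,12],[49,0]]
[[30,12],[49,0]]
[[30,12],[49,8],[50,0]]
[[30,12],[41,20],[45,12],[49,8],[50,0]]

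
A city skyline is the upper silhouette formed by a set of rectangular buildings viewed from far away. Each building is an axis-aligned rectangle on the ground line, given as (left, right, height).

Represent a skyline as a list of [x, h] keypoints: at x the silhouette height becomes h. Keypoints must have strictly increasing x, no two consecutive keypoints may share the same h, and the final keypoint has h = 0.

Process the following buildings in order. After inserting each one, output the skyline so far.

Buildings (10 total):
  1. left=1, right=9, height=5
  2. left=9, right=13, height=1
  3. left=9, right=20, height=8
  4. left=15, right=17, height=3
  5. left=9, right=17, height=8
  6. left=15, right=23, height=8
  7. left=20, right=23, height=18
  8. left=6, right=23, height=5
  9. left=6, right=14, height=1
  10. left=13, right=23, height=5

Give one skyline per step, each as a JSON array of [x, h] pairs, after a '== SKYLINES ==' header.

== SKYLINES ==
[[1,5],[9,0]]
[[1,5],[9,1],[13,0]]
[[1,5],[9,8],[20,0]]
[[1,5],[9,8],[20,0]]
[[1,5],[9,8],[20,0]]
[[1,5],[9,8],[23,0]]
[[1,5],[9,8],[20,18],[23,0]]
[[1,5],[9,8],[20,18],[23,0]]
[[1,5],[9,8],[20,18],[23,0]]
[[1,5],[9,8],[20,18],[23,0]]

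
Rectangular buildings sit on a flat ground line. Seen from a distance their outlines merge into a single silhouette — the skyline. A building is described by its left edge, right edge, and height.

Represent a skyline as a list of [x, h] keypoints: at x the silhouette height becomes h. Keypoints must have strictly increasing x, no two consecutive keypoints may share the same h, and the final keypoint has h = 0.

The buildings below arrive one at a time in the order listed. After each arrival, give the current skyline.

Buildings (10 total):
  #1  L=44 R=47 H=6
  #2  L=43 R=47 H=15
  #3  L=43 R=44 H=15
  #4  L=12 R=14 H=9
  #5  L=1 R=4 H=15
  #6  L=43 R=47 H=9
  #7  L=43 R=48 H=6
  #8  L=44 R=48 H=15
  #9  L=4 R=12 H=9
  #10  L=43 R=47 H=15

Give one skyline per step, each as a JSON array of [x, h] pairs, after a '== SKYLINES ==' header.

== SKYLINES ==
[[44,6],[47,0]]
[[43,15],[47,0]]
[[43,15],[47,0]]
[[12,9],[14,0],[43,15],[47,0]]
[[1,15],[4,0],[12,9],[14,0],[43,15],[47,0]]
[[1,15],[4,0],[12,9],[14,0],[43,15],[47,0]]
[[1,15],[4,0],[12,9],[14,0],[43,15],[47,6],[48,0]]
[[1,15],[4,0],[12,9],[14,0],[43,15],[48,0]]
[[1,15],[4,9],[14,0],[43,15],[48,0]]
[[1,15],[4,9],[14,0],[43,15],[48,0]]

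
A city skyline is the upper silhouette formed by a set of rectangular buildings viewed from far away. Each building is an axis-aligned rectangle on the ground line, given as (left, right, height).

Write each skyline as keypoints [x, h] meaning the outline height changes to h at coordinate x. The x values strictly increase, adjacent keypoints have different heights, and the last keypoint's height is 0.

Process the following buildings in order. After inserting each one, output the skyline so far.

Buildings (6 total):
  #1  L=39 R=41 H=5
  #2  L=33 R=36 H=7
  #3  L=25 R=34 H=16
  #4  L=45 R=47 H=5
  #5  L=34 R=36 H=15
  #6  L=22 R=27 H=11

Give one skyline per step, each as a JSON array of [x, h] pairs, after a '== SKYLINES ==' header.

== SKYLINES ==
[[39,5],[41,0]]
[[33,7],[36,0],[39,5],[41,0]]
[[25,16],[34,7],[36,0],[39,5],[41,0]]
[[25,16],[34,7],[36,0],[39,5],[41,0],[45,5],[47,0]]
[[25,16],[34,15],[36,0],[39,5],[41,0],[45,5],[47,0]]
[[22,11],[25,16],[34,15],[36,0],[39,5],[41,0],[45,5],[47,0]]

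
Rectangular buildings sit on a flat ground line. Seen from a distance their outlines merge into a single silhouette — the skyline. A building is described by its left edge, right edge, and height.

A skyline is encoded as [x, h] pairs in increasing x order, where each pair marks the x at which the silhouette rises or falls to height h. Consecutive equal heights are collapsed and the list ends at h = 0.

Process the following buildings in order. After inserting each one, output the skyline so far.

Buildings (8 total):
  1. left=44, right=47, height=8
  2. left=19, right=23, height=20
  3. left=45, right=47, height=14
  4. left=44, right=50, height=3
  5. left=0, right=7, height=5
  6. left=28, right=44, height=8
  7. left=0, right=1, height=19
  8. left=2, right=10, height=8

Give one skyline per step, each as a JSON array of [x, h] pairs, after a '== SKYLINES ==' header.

== SKYLINES ==
[[44,8],[47,0]]
[[19,20],[23,0],[44,8],[47,0]]
[[19,20],[23,0],[44,8],[45,14],[47,0]]
[[19,20],[23,0],[44,8],[45,14],[47,3],[50,0]]
[[0,5],[7,0],[19,20],[23,0],[44,8],[45,14],[47,3],[50,0]]
[[0,5],[7,0],[19,20],[23,0],[28,8],[45,14],[47,3],[50,0]]
[[0,19],[1,5],[7,0],[19,20],[23,0],[28,8],[45,14],[47,3],[50,0]]
[[0,19],[1,5],[2,8],[10,0],[19,20],[23,0],[28,8],[45,14],[47,3],[50,0]]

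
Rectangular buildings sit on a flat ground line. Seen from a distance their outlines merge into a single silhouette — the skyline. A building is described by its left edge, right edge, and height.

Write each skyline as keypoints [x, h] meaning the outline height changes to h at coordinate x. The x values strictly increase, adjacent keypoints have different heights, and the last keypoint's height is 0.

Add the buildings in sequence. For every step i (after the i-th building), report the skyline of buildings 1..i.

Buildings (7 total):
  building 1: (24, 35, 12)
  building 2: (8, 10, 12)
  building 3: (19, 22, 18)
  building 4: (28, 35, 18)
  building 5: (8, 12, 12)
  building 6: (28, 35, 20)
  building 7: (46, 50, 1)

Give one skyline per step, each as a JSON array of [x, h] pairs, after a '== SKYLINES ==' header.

== SKYLINES ==
[[24,12],[35,0]]
[[8,12],[10,0],[24,12],[35,0]]
[[8,12],[10,0],[19,18],[22,0],[24,12],[35,0]]
[[8,12],[10,0],[19,18],[22,0],[24,12],[28,18],[35,0]]
[[8,12],[12,0],[19,18],[22,0],[24,12],[28,18],[35,0]]
[[8,12],[12,0],[19,18],[22,0],[24,12],[28,20],[35,0]]
[[8,12],[12,0],[19,18],[22,0],[24,12],[28,20],[35,0],[46,1],[50,0]]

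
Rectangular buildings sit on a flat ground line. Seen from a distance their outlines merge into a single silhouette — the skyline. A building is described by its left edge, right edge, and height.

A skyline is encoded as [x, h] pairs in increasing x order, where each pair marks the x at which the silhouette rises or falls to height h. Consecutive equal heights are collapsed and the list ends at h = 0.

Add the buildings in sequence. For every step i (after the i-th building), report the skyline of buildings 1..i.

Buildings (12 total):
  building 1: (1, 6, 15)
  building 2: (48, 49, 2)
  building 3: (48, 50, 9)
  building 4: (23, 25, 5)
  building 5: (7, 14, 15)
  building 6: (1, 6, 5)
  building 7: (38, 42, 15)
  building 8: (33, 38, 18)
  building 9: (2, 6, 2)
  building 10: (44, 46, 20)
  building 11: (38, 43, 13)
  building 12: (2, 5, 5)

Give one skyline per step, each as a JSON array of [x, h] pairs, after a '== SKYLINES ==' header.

== SKYLINES ==
[[1,15],[6,0]]
[[1,15],[6,0],[48,2],[49,0]]
[[1,15],[6,0],[48,9],[50,0]]
[[1,15],[6,0],[23,5],[25,0],[48,9],[50,0]]
[[1,15],[6,0],[7,15],[14,0],[23,5],[25,0],[48,9],[50,0]]
[[1,15],[6,0],[7,15],[14,0],[23,5],[25,0],[48,9],[50,0]]
[[1,15],[6,0],[7,15],[14,0],[23,5],[25,0],[38,15],[42,0],[48,9],[50,0]]
[[1,15],[6,0],[7,15],[14,0],[23,5],[25,0],[33,18],[38,15],[42,0],[48,9],[50,0]]
[[1,15],[6,0],[7,15],[14,0],[23,5],[25,0],[33,18],[38,15],[42,0],[48,9],[50,0]]
[[1,15],[6,0],[7,15],[14,0],[23,5],[25,0],[33,18],[38,15],[42,0],[44,20],[46,0],[48,9],[50,0]]
[[1,15],[6,0],[7,15],[14,0],[23,5],[25,0],[33,18],[38,15],[42,13],[43,0],[44,20],[46,0],[48,9],[50,0]]
[[1,15],[6,0],[7,15],[14,0],[23,5],[25,0],[33,18],[38,15],[42,13],[43,0],[44,20],[46,0],[48,9],[50,0]]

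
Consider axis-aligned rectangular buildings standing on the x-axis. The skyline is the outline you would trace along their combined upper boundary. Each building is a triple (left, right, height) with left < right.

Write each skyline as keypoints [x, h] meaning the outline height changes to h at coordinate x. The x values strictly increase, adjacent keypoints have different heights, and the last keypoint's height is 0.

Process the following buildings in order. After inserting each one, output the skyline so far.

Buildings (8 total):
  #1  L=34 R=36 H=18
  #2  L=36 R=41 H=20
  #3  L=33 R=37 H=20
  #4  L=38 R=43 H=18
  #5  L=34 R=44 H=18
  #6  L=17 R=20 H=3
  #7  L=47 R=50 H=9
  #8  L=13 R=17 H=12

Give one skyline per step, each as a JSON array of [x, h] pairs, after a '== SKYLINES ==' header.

== SKYLINES ==
[[34,18],[36,0]]
[[34,18],[36,20],[41,0]]
[[33,20],[41,0]]
[[33,20],[41,18],[43,0]]
[[33,20],[41,18],[44,0]]
[[17,3],[20,0],[33,20],[41,18],[44,0]]
[[17,3],[20,0],[33,20],[41,18],[44,0],[47,9],[50,0]]
[[13,12],[17,3],[20,0],[33,20],[41,18],[44,0],[47,9],[50,0]]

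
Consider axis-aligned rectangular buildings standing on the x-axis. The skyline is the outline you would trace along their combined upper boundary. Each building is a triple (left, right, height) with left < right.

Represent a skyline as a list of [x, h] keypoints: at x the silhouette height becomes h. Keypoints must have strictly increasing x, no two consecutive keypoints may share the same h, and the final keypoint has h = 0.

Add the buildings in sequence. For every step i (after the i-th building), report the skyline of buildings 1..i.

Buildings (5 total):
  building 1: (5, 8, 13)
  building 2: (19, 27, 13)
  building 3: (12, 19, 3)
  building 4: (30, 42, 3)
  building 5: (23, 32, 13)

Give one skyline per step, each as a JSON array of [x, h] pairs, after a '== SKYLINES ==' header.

== SKYLINES ==
[[5,13],[8,0]]
[[5,13],[8,0],[19,13],[27,0]]
[[5,13],[8,0],[12,3],[19,13],[27,0]]
[[5,13],[8,0],[12,3],[19,13],[27,0],[30,3],[42,0]]
[[5,13],[8,0],[12,3],[19,13],[32,3],[42,0]]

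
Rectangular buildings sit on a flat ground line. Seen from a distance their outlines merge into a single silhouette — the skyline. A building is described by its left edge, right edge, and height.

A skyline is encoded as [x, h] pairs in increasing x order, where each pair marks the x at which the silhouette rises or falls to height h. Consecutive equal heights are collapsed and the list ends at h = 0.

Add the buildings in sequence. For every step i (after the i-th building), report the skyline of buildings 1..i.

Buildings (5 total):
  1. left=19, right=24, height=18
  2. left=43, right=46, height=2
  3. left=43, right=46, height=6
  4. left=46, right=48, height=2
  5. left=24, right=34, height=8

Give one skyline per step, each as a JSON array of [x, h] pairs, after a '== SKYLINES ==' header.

== SKYLINES ==
[[19,18],[24,0]]
[[19,18],[24,0],[43,2],[46,0]]
[[19,18],[24,0],[43,6],[46,0]]
[[19,18],[24,0],[43,6],[46,2],[48,0]]
[[19,18],[24,8],[34,0],[43,6],[46,2],[48,0]]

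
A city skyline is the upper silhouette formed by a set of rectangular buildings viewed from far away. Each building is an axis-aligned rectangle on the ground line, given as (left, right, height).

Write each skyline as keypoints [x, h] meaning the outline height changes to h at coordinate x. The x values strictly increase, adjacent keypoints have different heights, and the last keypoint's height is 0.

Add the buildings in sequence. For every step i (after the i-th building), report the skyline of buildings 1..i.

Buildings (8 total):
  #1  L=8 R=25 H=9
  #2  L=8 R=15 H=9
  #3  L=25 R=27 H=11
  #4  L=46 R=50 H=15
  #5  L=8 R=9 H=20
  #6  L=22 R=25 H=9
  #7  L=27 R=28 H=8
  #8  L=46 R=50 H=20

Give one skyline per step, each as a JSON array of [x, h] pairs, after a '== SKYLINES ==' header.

== SKYLINES ==
[[8,9],[25,0]]
[[8,9],[25,0]]
[[8,9],[25,11],[27,0]]
[[8,9],[25,11],[27,0],[46,15],[50,0]]
[[8,20],[9,9],[25,11],[27,0],[46,15],[50,0]]
[[8,20],[9,9],[25,11],[27,0],[46,15],[50,0]]
[[8,20],[9,9],[25,11],[27,8],[28,0],[46,15],[50,0]]
[[8,20],[9,9],[25,11],[27,8],[28,0],[46,20],[50,0]]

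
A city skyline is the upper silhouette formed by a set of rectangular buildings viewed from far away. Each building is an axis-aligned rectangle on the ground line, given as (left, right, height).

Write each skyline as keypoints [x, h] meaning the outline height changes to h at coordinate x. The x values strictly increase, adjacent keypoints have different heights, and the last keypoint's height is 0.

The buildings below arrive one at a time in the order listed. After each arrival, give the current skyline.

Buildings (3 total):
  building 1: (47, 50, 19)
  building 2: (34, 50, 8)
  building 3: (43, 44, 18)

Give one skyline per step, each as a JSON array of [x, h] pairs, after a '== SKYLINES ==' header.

== SKYLINES ==
[[47,19],[50,0]]
[[34,8],[47,19],[50,0]]
[[34,8],[43,18],[44,8],[47,19],[50,0]]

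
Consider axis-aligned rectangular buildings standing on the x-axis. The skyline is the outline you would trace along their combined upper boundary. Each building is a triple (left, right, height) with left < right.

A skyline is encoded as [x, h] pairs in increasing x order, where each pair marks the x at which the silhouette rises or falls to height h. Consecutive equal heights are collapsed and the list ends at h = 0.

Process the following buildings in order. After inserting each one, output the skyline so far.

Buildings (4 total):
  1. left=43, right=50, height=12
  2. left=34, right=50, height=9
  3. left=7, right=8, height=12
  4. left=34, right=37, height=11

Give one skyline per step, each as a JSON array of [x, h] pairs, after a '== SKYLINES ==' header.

== SKYLINES ==
[[43,12],[50,0]]
[[34,9],[43,12],[50,0]]
[[7,12],[8,0],[34,9],[43,12],[50,0]]
[[7,12],[8,0],[34,11],[37,9],[43,12],[50,0]]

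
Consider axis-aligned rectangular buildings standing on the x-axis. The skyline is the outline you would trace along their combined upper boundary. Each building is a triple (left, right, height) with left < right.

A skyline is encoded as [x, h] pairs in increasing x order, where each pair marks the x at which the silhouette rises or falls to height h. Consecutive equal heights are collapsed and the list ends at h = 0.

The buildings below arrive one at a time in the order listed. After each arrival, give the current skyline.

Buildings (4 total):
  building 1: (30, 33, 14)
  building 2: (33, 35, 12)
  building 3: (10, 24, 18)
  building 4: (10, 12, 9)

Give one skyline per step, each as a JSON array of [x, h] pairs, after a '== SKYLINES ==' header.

== SKYLINES ==
[[30,14],[33,0]]
[[30,14],[33,12],[35,0]]
[[10,18],[24,0],[30,14],[33,12],[35,0]]
[[10,18],[24,0],[30,14],[33,12],[35,0]]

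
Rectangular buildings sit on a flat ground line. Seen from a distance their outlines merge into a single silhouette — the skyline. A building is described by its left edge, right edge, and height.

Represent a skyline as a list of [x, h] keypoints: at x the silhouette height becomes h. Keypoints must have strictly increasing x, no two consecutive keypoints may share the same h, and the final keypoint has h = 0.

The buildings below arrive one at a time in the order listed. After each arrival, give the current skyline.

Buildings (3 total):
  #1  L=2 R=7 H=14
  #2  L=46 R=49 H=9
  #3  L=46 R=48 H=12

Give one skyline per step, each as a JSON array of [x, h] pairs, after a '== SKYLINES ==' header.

== SKYLINES ==
[[2,14],[7,0]]
[[2,14],[7,0],[46,9],[49,0]]
[[2,14],[7,0],[46,12],[48,9],[49,0]]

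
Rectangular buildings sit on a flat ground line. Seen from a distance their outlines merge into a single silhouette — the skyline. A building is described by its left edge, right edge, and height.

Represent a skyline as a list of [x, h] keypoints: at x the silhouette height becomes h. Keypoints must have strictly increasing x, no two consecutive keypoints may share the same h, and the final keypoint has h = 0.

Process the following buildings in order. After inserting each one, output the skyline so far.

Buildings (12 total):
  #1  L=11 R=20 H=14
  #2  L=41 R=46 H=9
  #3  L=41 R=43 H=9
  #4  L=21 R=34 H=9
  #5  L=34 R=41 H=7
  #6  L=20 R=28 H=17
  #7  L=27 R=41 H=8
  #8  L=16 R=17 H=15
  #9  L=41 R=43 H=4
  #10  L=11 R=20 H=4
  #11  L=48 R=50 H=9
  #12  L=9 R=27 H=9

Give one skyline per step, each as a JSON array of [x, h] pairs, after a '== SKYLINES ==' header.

== SKYLINES ==
[[11,14],[20,0]]
[[11,14],[20,0],[41,9],[46,0]]
[[11,14],[20,0],[41,9],[46,0]]
[[11,14],[20,0],[21,9],[34,0],[41,9],[46,0]]
[[11,14],[20,0],[21,9],[34,7],[41,9],[46,0]]
[[11,14],[20,17],[28,9],[34,7],[41,9],[46,0]]
[[11,14],[20,17],[28,9],[34,8],[41,9],[46,0]]
[[11,14],[16,15],[17,14],[20,17],[28,9],[34,8],[41,9],[46,0]]
[[11,14],[16,15],[17,14],[20,17],[28,9],[34,8],[41,9],[46,0]]
[[11,14],[16,15],[17,14],[20,17],[28,9],[34,8],[41,9],[46,0]]
[[11,14],[16,15],[17,14],[20,17],[28,9],[34,8],[41,9],[46,0],[48,9],[50,0]]
[[9,9],[11,14],[16,15],[17,14],[20,17],[28,9],[34,8],[41,9],[46,0],[48,9],[50,0]]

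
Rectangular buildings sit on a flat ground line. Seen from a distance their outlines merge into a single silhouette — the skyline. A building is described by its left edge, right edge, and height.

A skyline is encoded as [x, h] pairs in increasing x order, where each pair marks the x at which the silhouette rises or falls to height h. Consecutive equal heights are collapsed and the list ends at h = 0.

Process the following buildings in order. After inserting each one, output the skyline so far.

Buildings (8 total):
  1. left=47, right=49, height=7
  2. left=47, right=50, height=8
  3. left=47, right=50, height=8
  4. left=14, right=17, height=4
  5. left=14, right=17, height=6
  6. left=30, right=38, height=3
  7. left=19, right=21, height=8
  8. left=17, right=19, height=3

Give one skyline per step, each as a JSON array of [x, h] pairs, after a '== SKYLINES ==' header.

== SKYLINES ==
[[47,7],[49,0]]
[[47,8],[50,0]]
[[47,8],[50,0]]
[[14,4],[17,0],[47,8],[50,0]]
[[14,6],[17,0],[47,8],[50,0]]
[[14,6],[17,0],[30,3],[38,0],[47,8],[50,0]]
[[14,6],[17,0],[19,8],[21,0],[30,3],[38,0],[47,8],[50,0]]
[[14,6],[17,3],[19,8],[21,0],[30,3],[38,0],[47,8],[50,0]]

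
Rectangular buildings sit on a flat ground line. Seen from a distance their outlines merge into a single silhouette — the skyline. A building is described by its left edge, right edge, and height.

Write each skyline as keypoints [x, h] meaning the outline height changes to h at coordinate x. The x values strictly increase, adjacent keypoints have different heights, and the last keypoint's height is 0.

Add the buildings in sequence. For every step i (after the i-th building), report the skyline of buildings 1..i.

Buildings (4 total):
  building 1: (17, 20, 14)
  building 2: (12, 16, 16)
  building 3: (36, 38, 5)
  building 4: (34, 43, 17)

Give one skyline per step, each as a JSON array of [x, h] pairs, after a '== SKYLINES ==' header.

== SKYLINES ==
[[17,14],[20,0]]
[[12,16],[16,0],[17,14],[20,0]]
[[12,16],[16,0],[17,14],[20,0],[36,5],[38,0]]
[[12,16],[16,0],[17,14],[20,0],[34,17],[43,0]]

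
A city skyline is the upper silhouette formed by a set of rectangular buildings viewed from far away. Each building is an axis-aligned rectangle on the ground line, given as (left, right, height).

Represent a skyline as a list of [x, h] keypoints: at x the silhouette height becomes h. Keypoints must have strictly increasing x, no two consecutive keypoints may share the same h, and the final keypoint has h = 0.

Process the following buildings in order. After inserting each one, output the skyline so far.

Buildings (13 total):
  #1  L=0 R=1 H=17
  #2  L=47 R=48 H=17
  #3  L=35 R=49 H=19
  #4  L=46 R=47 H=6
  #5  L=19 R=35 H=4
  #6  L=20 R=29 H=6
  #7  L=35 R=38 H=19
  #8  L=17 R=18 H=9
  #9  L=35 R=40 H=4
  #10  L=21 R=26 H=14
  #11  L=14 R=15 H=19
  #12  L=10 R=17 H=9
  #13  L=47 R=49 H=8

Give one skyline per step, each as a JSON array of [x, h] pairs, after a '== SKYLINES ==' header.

== SKYLINES ==
[[0,17],[1,0]]
[[0,17],[1,0],[47,17],[48,0]]
[[0,17],[1,0],[35,19],[49,0]]
[[0,17],[1,0],[35,19],[49,0]]
[[0,17],[1,0],[19,4],[35,19],[49,0]]
[[0,17],[1,0],[19,4],[20,6],[29,4],[35,19],[49,0]]
[[0,17],[1,0],[19,4],[20,6],[29,4],[35,19],[49,0]]
[[0,17],[1,0],[17,9],[18,0],[19,4],[20,6],[29,4],[35,19],[49,0]]
[[0,17],[1,0],[17,9],[18,0],[19,4],[20,6],[29,4],[35,19],[49,0]]
[[0,17],[1,0],[17,9],[18,0],[19,4],[20,6],[21,14],[26,6],[29,4],[35,19],[49,0]]
[[0,17],[1,0],[14,19],[15,0],[17,9],[18,0],[19,4],[20,6],[21,14],[26,6],[29,4],[35,19],[49,0]]
[[0,17],[1,0],[10,9],[14,19],[15,9],[18,0],[19,4],[20,6],[21,14],[26,6],[29,4],[35,19],[49,0]]
[[0,17],[1,0],[10,9],[14,19],[15,9],[18,0],[19,4],[20,6],[21,14],[26,6],[29,4],[35,19],[49,0]]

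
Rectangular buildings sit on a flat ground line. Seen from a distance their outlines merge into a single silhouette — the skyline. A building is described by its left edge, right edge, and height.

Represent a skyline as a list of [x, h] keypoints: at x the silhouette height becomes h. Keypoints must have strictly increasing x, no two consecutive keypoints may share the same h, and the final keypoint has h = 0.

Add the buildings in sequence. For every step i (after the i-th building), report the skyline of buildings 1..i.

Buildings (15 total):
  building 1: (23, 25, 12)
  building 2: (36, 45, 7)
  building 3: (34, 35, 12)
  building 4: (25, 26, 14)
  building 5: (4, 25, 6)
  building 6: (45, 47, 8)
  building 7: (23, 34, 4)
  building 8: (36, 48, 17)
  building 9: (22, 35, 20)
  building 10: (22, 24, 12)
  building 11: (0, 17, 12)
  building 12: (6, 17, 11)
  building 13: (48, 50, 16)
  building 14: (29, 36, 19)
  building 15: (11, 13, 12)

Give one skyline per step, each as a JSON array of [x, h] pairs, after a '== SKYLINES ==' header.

== SKYLINES ==
[[23,12],[25,0]]
[[23,12],[25,0],[36,7],[45,0]]
[[23,12],[25,0],[34,12],[35,0],[36,7],[45,0]]
[[23,12],[25,14],[26,0],[34,12],[35,0],[36,7],[45,0]]
[[4,6],[23,12],[25,14],[26,0],[34,12],[35,0],[36,7],[45,0]]
[[4,6],[23,12],[25,14],[26,0],[34,12],[35,0],[36,7],[45,8],[47,0]]
[[4,6],[23,12],[25,14],[26,4],[34,12],[35,0],[36,7],[45,8],[47,0]]
[[4,6],[23,12],[25,14],[26,4],[34,12],[35,0],[36,17],[48,0]]
[[4,6],[22,20],[35,0],[36,17],[48,0]]
[[4,6],[22,20],[35,0],[36,17],[48,0]]
[[0,12],[17,6],[22,20],[35,0],[36,17],[48,0]]
[[0,12],[17,6],[22,20],[35,0],[36,17],[48,0]]
[[0,12],[17,6],[22,20],[35,0],[36,17],[48,16],[50,0]]
[[0,12],[17,6],[22,20],[35,19],[36,17],[48,16],[50,0]]
[[0,12],[17,6],[22,20],[35,19],[36,17],[48,16],[50,0]]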